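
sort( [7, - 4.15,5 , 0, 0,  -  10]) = [-10, - 4.15, 0, 0, 5,  7 ] 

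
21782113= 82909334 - 61127221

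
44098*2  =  88196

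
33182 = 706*47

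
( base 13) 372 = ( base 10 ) 600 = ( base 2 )1001011000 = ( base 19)1CB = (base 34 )hm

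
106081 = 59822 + 46259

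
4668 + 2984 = 7652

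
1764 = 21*84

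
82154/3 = 27384+ 2/3 = 27384.67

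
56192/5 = 56192/5=   11238.40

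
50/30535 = 10/6107 = 0.00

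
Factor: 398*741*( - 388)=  - 114428184 = -2^3 * 3^1*13^1*19^1  *  97^1*199^1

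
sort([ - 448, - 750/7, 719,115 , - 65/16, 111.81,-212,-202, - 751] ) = [ - 751, - 448, - 212 , - 202,  -  750/7, - 65/16,  111.81, 115,719 ]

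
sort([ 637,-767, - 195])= [-767,-195, 637 ]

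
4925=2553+2372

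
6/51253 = 6/51253 = 0.00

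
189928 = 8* 23741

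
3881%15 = 11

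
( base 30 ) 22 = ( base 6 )142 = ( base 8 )76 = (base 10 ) 62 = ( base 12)52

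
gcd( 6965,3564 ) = 1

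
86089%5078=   4841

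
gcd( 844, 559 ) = 1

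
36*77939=2805804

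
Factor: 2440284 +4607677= 421^1 * 16741^1= 7047961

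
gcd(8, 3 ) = 1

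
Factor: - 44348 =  - 2^2*11087^1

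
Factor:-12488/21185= -2^3*5^ (-1) *7^1 * 19^ ( - 1 )= -56/95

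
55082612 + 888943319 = 944025931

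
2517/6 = 839/2 = 419.50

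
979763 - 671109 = 308654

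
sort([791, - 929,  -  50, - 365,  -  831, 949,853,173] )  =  [ - 929, - 831,-365,  -  50,  173,791,  853,949]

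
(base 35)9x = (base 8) 534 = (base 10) 348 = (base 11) 297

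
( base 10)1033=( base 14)53B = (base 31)12A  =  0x409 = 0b10000001001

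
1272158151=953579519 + 318578632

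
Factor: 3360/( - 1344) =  - 5/2 = - 2^(  -  1 )*5^1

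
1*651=651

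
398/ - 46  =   - 199/23 = -8.65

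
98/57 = 1 + 41/57 = 1.72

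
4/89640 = 1/22410 = 0.00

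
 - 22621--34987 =12366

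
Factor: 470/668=235/334 = 2^( - 1)* 5^1 * 47^1*167^( - 1)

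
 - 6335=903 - 7238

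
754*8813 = 6645002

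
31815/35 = 909 = 909.00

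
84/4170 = 14/695 = 0.02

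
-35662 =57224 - 92886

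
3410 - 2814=596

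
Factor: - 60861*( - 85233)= 3^2 * 20287^1*28411^1  =  5187365613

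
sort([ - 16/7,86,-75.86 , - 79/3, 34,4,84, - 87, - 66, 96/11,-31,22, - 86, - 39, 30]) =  [ - 87,- 86, - 75.86, - 66, - 39 , - 31 , - 79/3, - 16/7,4 , 96/11,22,30, 34,84, 86 ]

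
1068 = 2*534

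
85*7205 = 612425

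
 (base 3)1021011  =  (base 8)1632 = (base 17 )334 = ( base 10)922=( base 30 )10m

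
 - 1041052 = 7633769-8674821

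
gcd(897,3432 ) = 39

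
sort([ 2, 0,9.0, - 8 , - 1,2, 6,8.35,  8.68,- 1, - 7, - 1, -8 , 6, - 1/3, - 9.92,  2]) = [ - 9.92, - 8, - 8, - 7, - 1, - 1, - 1,-1/3 , 0,2,2, 2 , 6,  6, 8.35, 8.68,  9.0 ]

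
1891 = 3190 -1299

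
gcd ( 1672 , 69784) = 88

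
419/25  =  419/25=16.76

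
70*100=7000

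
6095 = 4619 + 1476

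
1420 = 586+834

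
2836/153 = 2836/153 = 18.54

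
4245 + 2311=6556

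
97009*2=194018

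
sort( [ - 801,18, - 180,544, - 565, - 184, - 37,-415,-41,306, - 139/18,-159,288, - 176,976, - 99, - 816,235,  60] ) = [ - 816,-801,  -  565, - 415, - 184,-180, - 176, - 159, - 99, -41, - 37,  -  139/18,18, 60,  235,288, 306, 544,976 ]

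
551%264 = 23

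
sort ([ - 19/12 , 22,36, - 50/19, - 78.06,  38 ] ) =[ -78.06 ,-50/19,-19/12 , 22, 36,38 ] 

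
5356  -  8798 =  - 3442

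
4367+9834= 14201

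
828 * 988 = 818064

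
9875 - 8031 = 1844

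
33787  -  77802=-44015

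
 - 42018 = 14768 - 56786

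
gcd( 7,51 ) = 1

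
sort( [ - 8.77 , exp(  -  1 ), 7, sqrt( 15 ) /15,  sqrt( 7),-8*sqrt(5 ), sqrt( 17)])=[  -  8*sqrt(5) , - 8.77,sqrt( 15)/15, exp(  -  1 ), sqrt( 7), sqrt( 17),7] 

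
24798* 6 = 148788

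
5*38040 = 190200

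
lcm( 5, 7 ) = 35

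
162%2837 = 162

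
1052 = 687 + 365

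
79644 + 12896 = 92540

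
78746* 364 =28663544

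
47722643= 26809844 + 20912799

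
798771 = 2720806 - 1922035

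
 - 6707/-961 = 6 + 941/961 = 6.98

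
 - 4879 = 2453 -7332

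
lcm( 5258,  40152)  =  441672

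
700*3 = 2100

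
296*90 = 26640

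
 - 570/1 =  - 570= - 570.00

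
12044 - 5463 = 6581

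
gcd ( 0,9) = 9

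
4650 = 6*775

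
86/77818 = 43/38909 = 0.00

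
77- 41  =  36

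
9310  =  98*95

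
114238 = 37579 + 76659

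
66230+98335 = 164565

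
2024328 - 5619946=-3595618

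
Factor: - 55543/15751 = - 19^( - 1) * 67^1 = -67/19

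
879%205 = 59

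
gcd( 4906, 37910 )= 446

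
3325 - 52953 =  - 49628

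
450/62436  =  75/10406 = 0.01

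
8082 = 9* 898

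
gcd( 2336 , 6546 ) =2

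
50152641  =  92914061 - 42761420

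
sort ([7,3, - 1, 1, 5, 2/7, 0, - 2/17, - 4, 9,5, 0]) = [ - 4, - 1, - 2/17,0, 0,  2/7,1, 3, 5, 5, 7, 9 ] 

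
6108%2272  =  1564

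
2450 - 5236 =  - 2786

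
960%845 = 115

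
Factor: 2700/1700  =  3^3*17^( - 1) = 27/17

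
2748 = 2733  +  15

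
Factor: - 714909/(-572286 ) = 2^( - 1) *11^ (  -  1 )*29^( - 1 ) * 797^1 = 797/638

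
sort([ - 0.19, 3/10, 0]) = [ - 0.19,0, 3/10]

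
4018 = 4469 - 451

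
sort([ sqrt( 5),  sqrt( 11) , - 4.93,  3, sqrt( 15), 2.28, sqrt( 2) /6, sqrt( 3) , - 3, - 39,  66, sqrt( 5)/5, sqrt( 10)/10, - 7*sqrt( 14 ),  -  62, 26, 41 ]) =[ - 62, - 39, - 7*sqrt( 14), - 4.93, - 3, sqrt(2) /6, sqrt( 10) /10,sqrt( 5)/5,sqrt( 3), sqrt (5 ), 2.28, 3, sqrt ( 11), sqrt(15), 26, 41,66] 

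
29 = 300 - 271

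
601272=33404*18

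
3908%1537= 834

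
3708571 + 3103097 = 6811668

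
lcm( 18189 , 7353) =345591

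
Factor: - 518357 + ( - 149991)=-2^2*167087^1 =-668348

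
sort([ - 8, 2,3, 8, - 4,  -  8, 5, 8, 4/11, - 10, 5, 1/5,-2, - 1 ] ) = [ - 10, - 8, - 8,-4, - 2, - 1 , 1/5,4/11, 2,3,5, 5,  8,8 ] 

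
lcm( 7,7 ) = 7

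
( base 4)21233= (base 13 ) 38c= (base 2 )1001101111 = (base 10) 623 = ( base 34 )IB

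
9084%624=348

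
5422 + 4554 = 9976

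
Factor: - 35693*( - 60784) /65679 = 2169563312/65679 = 2^4 *3^( - 1)*7^1*29^1 * 131^1*5099^1*21893^( - 1)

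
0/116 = 0 = 0.00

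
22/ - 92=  - 1 + 35/46 = - 0.24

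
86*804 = 69144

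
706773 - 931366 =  - 224593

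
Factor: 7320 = 2^3 * 3^1*5^1*61^1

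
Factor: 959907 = 3^1*13^1*151^1 * 163^1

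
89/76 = 1 + 13/76= 1.17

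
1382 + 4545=5927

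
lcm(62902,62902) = 62902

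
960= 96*10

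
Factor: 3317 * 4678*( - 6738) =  - 104553047388 = - 2^2*3^1*31^1 * 107^1 * 1123^1*2339^1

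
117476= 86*1366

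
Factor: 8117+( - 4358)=3^1*7^1*179^1 = 3759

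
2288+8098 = 10386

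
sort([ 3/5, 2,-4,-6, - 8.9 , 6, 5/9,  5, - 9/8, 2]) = [ - 8.9, - 6,-4,  -  9/8 , 5/9,  3/5,2,2 , 5,  6] 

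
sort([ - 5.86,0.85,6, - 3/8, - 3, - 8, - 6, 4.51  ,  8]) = [ -8, - 6,-5.86, - 3, - 3/8,0.85,4.51,6,8 ]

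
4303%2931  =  1372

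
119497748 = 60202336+59295412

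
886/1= 886 =886.00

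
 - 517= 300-817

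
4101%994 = 125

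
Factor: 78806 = 2^1*7^1*13^1*433^1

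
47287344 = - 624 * (-75781) 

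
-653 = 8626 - 9279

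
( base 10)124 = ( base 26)4k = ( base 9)147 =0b1111100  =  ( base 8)174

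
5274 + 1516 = 6790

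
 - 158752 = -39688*4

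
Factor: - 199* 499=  - 99301 = - 199^1*499^1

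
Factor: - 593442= - 2^1*3^2*32969^1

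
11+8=19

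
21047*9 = 189423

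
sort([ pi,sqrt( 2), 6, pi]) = [sqrt( 2), pi,pi , 6]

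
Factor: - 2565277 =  - 11^1 * 13^1*17939^1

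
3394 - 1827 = 1567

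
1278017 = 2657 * 481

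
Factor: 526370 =2^1*5^1*13^1*4049^1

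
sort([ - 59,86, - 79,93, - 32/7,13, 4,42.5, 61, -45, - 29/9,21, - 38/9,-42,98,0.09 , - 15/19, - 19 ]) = [ - 79,  -  59, - 45 , -42, - 19, - 32/7, - 38/9, - 29/9,-15/19 , 0.09,4,13,21,  42.5,61, 86,  93, 98 ]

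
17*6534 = 111078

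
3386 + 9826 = 13212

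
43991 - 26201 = 17790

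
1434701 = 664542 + 770159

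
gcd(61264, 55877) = 1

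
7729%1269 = 115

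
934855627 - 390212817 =544642810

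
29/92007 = 29/92007 = 0.00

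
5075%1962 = 1151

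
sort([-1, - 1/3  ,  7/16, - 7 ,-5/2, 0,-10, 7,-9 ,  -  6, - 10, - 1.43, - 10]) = [-10, - 10, - 10,  -  9, - 7 ,  -  6, - 5/2,-1.43, - 1 , - 1/3,  0, 7/16, 7]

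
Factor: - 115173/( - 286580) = 2^( - 2) *3^2 * 5^( - 1)*7^ ( - 1)* 23^ (-1)*67^1*89^ ( - 1)*191^1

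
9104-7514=1590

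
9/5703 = 3/1901= 0.00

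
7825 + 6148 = 13973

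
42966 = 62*693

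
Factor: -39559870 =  - 2^1*5^1*7^1*491^1 *1151^1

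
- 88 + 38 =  - 50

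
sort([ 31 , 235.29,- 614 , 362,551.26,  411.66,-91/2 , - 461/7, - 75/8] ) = [- 614, - 461/7, -91/2 ,-75/8  ,  31, 235.29,  362 , 411.66, 551.26]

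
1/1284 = 1/1284  =  0.00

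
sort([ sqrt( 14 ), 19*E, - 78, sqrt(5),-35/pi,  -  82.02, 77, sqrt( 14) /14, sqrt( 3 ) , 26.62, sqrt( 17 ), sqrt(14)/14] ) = [ - 82.02, - 78, - 35/pi, sqrt( 14)/14 , sqrt( 14 ) /14, sqrt( 3),sqrt( 5), sqrt( 14 ), sqrt( 17 ),26.62,19*E,77 ] 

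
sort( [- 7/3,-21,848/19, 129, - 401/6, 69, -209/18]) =[ -401/6,-21, - 209/18,  -  7/3,848/19, 69,129] 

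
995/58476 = 995/58476 = 0.02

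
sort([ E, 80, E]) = [ E, E, 80]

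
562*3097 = 1740514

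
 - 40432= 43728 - 84160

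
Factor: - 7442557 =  - 7442557^1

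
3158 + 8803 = 11961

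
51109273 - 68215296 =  - 17106023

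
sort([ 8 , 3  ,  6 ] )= [ 3,6, 8]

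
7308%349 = 328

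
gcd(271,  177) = 1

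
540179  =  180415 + 359764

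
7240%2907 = 1426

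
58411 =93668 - 35257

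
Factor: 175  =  5^2*7^1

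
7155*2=14310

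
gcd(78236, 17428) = 4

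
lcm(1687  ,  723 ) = 5061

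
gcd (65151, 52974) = 27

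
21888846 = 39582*553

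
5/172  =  5/172  =  0.03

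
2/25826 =1/12913 = 0.00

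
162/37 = 162/37 = 4.38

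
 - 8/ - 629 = 8/629  =  0.01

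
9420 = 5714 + 3706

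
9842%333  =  185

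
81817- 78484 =3333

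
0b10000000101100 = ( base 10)8236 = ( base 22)H08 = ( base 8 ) 20054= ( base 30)94G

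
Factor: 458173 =458173^1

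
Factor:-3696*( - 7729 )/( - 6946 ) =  - 2^3*3^1*7^1*11^1*23^(- 1 )*59^1*131^1*151^ ( - 1 )  =  - 14283192/3473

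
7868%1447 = 633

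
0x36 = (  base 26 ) 22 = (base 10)54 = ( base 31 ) 1N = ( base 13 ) 42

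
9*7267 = 65403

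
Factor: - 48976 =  - 2^4*3061^1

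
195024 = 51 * 3824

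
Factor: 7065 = 3^2*5^1 * 157^1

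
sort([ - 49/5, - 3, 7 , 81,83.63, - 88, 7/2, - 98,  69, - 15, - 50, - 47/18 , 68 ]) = [ - 98, - 88,  -  50, - 15, - 49/5, - 3, - 47/18,  7/2 , 7,68,69,81, 83.63] 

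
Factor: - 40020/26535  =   -92/61   =  -  2^2  *  23^1*61^ ( - 1 )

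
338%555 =338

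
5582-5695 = -113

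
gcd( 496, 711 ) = 1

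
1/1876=1/1876   =  0.00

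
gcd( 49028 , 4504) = 4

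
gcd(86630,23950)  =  10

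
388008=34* 11412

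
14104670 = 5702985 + 8401685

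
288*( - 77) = -22176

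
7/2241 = 7/2241 = 0.00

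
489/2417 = 489/2417  =  0.20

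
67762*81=5488722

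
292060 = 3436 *85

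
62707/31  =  62707/31= 2022.81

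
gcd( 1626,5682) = 6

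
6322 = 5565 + 757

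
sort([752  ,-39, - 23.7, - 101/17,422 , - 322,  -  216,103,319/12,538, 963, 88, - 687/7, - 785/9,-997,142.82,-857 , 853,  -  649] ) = [ -997, - 857, - 649,-322, - 216,-687/7,-785/9,  -  39, -23.7,-101/17,319/12,88,103, 142.82,422,  538,752,853 , 963]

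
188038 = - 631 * ( - 298) 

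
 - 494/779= - 26/41 = - 0.63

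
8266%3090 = 2086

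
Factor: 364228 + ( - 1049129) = -684901=-  7^1 * 97843^1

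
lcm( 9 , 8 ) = 72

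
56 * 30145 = 1688120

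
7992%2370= 882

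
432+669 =1101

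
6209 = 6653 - 444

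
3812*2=7624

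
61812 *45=2781540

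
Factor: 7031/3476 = 89/44 = 2^( - 2 )*11^(-1)*89^1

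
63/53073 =7/5897=   0.00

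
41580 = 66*630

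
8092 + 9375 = 17467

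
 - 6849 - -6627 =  - 222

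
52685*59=3108415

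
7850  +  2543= 10393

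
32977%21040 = 11937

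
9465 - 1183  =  8282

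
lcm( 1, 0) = 0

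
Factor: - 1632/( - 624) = 2^1*13^ ( - 1) * 17^1 = 34/13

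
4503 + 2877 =7380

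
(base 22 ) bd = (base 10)255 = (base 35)7a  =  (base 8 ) 377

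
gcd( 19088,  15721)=1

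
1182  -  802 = 380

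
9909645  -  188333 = 9721312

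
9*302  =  2718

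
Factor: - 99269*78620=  - 2^2 *5^1*53^1*1873^1*3931^1 = -7804528780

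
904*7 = 6328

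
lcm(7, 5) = 35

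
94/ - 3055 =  - 1+63/65 =- 0.03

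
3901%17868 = 3901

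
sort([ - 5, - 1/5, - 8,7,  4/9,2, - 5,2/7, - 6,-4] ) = [- 8, - 6, - 5, - 5, - 4, -1/5,2/7,  4/9, 2,  7] 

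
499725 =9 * 55525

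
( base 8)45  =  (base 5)122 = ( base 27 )1A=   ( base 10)37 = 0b100101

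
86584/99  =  874 + 58/99  =  874.59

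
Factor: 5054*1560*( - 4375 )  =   - 2^4*3^1*5^5*7^2*13^1 * 19^2 = -34493550000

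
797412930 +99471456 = 896884386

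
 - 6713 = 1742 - 8455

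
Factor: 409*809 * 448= 2^6*7^1 * 409^1*809^1=148234688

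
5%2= 1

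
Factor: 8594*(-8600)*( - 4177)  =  2^4 * 5^2*43^1*4177^1 * 4297^1 = 308715386800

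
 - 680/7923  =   - 1 + 7243/7923  =  -0.09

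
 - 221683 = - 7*31669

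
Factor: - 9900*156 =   -  1544400 = - 2^4*3^3*5^2*11^1 * 13^1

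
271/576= 271/576 = 0.47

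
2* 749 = 1498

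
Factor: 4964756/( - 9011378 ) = -2^1*53^(-1)*101^1*151^ (-1)*563^ (- 1)*12289^1 = -  2482378/4505689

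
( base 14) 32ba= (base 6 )104404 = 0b10001001010100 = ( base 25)e1d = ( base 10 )8788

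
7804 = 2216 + 5588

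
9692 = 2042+7650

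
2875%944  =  43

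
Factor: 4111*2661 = 10939371 = 3^1 * 887^1 *4111^1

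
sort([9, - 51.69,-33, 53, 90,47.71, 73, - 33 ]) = [ - 51.69,  -  33, - 33,9 , 47.71,53,73, 90]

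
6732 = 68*99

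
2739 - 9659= - 6920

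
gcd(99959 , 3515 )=19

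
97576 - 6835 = 90741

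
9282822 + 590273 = 9873095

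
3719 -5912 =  - 2193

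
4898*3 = 14694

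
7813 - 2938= 4875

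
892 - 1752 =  - 860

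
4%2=0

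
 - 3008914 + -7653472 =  - 10662386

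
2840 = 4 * 710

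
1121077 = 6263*179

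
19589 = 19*1031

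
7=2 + 5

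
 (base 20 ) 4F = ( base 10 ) 95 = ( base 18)55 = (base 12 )7B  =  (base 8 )137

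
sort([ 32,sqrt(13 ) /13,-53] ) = [-53,sqrt( 13)/13,32]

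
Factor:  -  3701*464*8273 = - 14206925072 = - 2^4*29^1*3701^1*8273^1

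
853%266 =55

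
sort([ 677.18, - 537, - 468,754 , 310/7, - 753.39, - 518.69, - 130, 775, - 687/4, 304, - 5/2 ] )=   [- 753.39,-537, - 518.69,-468,  -  687/4, - 130, - 5/2, 310/7,  304,677.18, 754,775 ]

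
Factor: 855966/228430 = 3^1*5^(-1)*53^(- 1 )*331^1 = 993/265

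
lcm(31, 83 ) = 2573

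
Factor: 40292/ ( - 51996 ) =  - 1439/1857 = - 3^( - 1 ) * 619^(  -  1)*1439^1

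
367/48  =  367/48 = 7.65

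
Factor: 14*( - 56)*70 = -54880 = - 2^5 * 5^1*7^3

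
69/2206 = 69/2206= 0.03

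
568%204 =160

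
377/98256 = 377/98256 = 0.00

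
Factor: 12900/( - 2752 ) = -75/16 = -  2^( - 4) * 3^1*5^2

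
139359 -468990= - 329631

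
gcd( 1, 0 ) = 1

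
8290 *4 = 33160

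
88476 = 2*44238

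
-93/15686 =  - 1 + 503/506=   - 0.01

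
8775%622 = 67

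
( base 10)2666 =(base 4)221222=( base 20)6d6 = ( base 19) 776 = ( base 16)A6A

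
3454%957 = 583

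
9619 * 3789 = 36446391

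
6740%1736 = 1532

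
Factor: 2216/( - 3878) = - 2^2 * 7^( - 1)  =  - 4/7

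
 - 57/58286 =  - 57/58286 = -0.00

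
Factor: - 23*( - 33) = 3^1*11^1*23^1 = 759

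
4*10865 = 43460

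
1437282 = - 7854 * (  -  183)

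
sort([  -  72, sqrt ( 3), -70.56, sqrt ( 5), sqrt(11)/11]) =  [  -  72,  -  70.56, sqrt(11)/11, sqrt ( 3),sqrt (5) ] 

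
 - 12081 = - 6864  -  5217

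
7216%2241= 493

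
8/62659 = 8/62659 = 0.00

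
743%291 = 161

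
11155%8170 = 2985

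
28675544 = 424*67631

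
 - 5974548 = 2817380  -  8791928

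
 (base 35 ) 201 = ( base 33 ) 289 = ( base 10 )2451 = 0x993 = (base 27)39L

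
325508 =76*4283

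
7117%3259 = 599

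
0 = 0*6522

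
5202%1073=910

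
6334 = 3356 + 2978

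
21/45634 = 21/45634=0.00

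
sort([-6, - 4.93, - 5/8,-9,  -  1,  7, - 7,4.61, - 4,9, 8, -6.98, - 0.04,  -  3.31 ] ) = [ - 9, - 7, - 6.98, - 6, - 4.93,  -  4 , - 3.31, - 1, - 5/8, - 0.04, 4.61, 7,8, 9]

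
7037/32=219 + 29/32 = 219.91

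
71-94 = -23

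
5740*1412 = 8104880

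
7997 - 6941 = 1056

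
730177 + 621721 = 1351898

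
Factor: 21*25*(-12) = - 2^2*3^2*5^2*7^1 = - 6300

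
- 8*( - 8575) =68600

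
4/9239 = 4/9239 = 0.00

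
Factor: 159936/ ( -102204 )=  - 784/501  =  - 2^4*3^( - 1)*7^2  *167^ ( - 1)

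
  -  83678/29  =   - 83678/29   =  - 2885.45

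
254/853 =254/853 = 0.30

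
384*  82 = 31488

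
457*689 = 314873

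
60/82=30/41  =  0.73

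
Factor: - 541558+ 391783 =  - 3^1*5^2*1997^1 = -149775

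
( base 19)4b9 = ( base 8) 3176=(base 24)2L6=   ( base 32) 1ju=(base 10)1662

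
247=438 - 191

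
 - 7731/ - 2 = 3865 + 1/2 = 3865.50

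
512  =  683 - 171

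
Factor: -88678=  - 2^1*101^1*439^1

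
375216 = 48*7817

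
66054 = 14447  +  51607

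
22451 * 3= 67353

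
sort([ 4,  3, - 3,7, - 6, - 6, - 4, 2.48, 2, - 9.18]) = [-9.18, - 6, - 6 , - 4, - 3, 2,  2.48,3,4 , 7] 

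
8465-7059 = 1406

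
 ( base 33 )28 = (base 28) 2i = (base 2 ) 1001010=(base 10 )74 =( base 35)24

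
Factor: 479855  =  5^1 * 95971^1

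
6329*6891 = 43613139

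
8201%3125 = 1951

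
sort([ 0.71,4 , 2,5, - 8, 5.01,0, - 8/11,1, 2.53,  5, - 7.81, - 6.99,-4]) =[ - 8, - 7.81, - 6.99, - 4,  -  8/11,0, 0.71,1,2,2.53,4, 5, 5,  5.01 ] 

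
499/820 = 499/820 =0.61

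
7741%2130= 1351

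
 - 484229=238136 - 722365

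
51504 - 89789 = -38285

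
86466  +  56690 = 143156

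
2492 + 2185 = 4677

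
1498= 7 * 214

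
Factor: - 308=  - 2^2 * 7^1*11^1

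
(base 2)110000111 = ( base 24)G7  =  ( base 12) 287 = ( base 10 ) 391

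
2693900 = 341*7900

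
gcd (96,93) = 3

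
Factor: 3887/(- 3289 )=-11^( - 1)*13^1  =  - 13/11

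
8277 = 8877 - 600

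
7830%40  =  30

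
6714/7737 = 2238/2579 = 0.87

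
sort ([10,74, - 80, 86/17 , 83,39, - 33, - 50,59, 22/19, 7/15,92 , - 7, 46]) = [ - 80 , - 50,-33, - 7,  7/15, 22/19 , 86/17, 10, 39, 46, 59, 74,83 , 92]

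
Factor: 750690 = 2^1*3^2*5^1  *  19^1 * 439^1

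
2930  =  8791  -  5861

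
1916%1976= 1916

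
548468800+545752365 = 1094221165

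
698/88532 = 349/44266 = 0.01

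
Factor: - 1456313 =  - 1456313^1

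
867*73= 63291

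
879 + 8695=9574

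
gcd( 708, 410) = 2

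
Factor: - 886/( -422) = 211^(-1 )*443^1 = 443/211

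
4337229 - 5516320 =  - 1179091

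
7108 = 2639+4469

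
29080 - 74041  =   - 44961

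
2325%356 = 189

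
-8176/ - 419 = 8176/419=   19.51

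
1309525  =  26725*49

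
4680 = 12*390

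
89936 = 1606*56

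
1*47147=47147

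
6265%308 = 105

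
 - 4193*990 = -4151070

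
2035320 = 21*96920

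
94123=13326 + 80797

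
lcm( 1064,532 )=1064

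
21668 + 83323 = 104991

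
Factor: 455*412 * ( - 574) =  - 107602040 = - 2^3 *5^1*7^2*13^1*41^1*103^1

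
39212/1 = 39212 = 39212.00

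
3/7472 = 3/7472 = 0.00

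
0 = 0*86715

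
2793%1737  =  1056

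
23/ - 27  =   - 1 + 4/27=- 0.85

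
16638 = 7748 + 8890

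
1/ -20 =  - 1/20 = - 0.05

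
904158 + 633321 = 1537479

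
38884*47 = 1827548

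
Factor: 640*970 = 620800  =  2^8*5^2 *97^1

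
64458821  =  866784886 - 802326065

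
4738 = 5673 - 935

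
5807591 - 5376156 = 431435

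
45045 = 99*455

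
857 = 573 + 284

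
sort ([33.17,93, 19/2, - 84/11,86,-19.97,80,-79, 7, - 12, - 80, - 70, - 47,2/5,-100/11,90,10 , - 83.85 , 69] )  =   [ - 83.85,-80, - 79, - 70,- 47, - 19.97, - 12 , -100/11 , - 84/11,2/5,7, 19/2, 10, 33.17,69,80,86 , 90, 93] 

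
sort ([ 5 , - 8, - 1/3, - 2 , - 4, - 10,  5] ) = [ - 10, - 8, - 4 , - 2 , - 1/3,  5, 5]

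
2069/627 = 2069/627= 3.30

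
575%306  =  269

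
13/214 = 13/214=0.06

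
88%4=0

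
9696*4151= 40248096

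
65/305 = 13/61=0.21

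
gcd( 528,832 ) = 16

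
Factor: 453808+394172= 2^2 * 3^2*5^1*7^1*673^1 = 847980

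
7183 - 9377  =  - 2194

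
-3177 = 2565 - 5742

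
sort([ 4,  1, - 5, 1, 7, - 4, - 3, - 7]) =[ - 7, - 5, - 4, - 3, 1, 1 , 4 , 7]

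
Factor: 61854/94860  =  10309/15810  =  2^( - 1 )*3^(  -  1)*5^ ( - 1 ) * 13^2*17^( - 1 )  *31^( - 1 )*61^1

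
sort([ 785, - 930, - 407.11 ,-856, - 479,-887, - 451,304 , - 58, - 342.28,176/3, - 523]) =[ - 930, - 887, - 856, - 523, - 479, - 451, - 407.11 , - 342.28,-58,  176/3, 304, 785 ]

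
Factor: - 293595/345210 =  - 529/622  =  - 2^( - 1)*23^2*311^(-1) 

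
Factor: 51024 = 2^4*3^1*1063^1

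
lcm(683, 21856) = 21856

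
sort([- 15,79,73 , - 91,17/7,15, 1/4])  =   [ - 91,-15,1/4,17/7,15, 73,79]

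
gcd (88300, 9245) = 5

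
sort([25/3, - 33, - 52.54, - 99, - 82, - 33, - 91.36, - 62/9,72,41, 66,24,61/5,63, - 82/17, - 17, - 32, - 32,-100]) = [ - 100,-99, - 91.36, - 82, - 52.54,-33, - 33, - 32, - 32, - 17, - 62/9,- 82/17,25/3, 61/5, 24,41,63,66,72 ]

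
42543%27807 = 14736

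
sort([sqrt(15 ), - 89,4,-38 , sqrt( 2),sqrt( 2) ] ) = [- 89,  -  38,sqrt( 2),sqrt( 2),sqrt( 15),  4]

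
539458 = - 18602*( - 29 ) 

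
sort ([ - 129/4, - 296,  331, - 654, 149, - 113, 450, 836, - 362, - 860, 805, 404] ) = [ - 860 , - 654 ,-362, - 296, - 113 , - 129/4 , 149, 331,404,450, 805,836 ] 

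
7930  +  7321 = 15251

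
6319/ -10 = -6319/10 = - 631.90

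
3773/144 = 3773/144 = 26.20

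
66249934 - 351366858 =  - 285116924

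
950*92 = 87400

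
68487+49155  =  117642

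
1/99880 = 1/99880 = 0.00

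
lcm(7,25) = 175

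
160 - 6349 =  - 6189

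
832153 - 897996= - 65843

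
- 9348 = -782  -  8566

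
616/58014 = 28/2637 = 0.01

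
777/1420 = 777/1420 = 0.55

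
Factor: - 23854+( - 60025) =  - 37^1* 2267^1= -  83879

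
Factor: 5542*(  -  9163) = -2^1*7^2*11^1*17^2*163^1 = - 50781346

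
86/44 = 1 + 21/22 =1.95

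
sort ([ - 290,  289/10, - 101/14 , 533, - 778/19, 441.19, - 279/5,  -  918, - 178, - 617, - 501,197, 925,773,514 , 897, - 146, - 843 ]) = [ - 918, - 843, - 617, - 501 , - 290 , - 178, - 146, - 279/5, - 778/19 , - 101/14, 289/10,197,441.19,514, 533, 773 , 897 , 925] 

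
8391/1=8391=8391.00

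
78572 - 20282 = 58290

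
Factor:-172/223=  - 2^2*43^1*223^( - 1) 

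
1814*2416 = 4382624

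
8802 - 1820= 6982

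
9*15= 135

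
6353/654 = 6353/654 = 9.71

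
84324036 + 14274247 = 98598283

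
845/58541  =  845/58541 = 0.01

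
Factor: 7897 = 53^1*149^1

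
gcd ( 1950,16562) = 26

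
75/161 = 75/161 = 0.47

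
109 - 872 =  - 763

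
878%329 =220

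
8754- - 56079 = 64833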